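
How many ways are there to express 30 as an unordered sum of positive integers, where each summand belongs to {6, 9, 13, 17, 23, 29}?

3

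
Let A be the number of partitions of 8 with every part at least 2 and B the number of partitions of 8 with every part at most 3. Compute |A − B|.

3

Partitions of 8 with every part at least 2: 7.
Partitions of 8 with every part at most 3: 10.
|7 − 10| = 3.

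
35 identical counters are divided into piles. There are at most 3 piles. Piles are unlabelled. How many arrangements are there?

A full systematic count gives 120.

120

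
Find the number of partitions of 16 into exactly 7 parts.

There are too many to list fully; the first 12 (by largest part) are:
10,1,1,1,1,1,1
9,2,1,1,1,1,1
8,3,1,1,1,1,1
8,2,2,1,1,1,1
7,4,1,1,1,1,1
7,3,2,1,1,1,1
7,2,2,2,1,1,1
6,5,1,1,1,1,1
6,4,2,1,1,1,1
6,3,3,1,1,1,1
6,3,2,2,1,1,1
6,2,2,2,2,1,1
…and 16 more, for 28 total.

28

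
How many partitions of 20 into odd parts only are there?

64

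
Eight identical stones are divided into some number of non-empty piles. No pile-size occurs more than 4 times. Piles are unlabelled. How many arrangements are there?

19

The partitions of 8 that satisfy the conditions:
8
7,1
6,2
6,1,1
5,3
5,2,1
5,1,1,1
4,4
4,3,1
4,2,2
4,2,1,1
4,1,1,1,1
3,3,2
3,3,1,1
3,2,2,1
3,2,1,1,1
2,2,2,2
2,2,2,1,1
2,2,1,1,1,1
Counting gives 19.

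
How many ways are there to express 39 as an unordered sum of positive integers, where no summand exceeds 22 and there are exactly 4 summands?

318

Counting exhaustively, 318 partitions satisfy the conditions.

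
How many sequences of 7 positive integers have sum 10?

84

By stars and bars with positive parts, the count is C(9,6) = 84.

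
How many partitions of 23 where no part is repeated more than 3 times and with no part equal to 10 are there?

528

Counting exhaustively, 528 partitions satisfy the conditions.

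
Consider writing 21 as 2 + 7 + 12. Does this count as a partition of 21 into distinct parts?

Yes

The parts sum to 21, and the condition 'all summands are distinct' holds.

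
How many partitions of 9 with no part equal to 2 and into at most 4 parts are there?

The partitions of 9 that satisfy the conditions:
9
8+1
7+1+1
6+3
6+1+1+1
5+4
5+3+1
4+4+1
4+3+1+1
3+3+3

10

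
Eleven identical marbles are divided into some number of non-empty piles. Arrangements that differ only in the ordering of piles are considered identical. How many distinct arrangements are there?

56

There are too many to list fully; the first 12 (by largest part) are:
11
10, 1
9, 2
9, 1, 1
8, 3
8, 2, 1
8, 1, 1, 1
7, 4
7, 3, 1
7, 2, 2
7, 2, 1, 1
7, 1, 1, 1, 1
…and 44 more, for 56 total.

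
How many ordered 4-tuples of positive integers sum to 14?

286

Place 3 bars in the 13 internal gaps of a row of 14 dots: C(13,3) = 286.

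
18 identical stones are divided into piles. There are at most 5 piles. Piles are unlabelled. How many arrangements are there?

Counting exhaustively, 141 partitions satisfy the conditions.

141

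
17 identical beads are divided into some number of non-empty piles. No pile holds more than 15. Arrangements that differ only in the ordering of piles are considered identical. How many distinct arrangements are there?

295

A full systematic count gives 295.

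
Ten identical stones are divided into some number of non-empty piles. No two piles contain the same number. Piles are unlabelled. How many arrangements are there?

They are:
10
9,1
8,2
7,3
7,2,1
6,4
6,3,1
5,4,1
5,3,2
4,3,2,1
Counting gives 10.

10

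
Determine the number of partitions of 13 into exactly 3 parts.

The partitions of 13 that satisfy the conditions:
1 + 1 + 11
1 + 2 + 10
1 + 3 + 9
2 + 2 + 9
1 + 4 + 8
2 + 3 + 8
1 + 5 + 7
2 + 4 + 7
3 + 3 + 7
1 + 6 + 6
2 + 5 + 6
3 + 4 + 6
3 + 5 + 5
4 + 4 + 5
Counting gives 14.

14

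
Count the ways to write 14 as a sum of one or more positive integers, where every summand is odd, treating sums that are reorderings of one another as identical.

22

Listing the qualifying partitions of 14:
1, 13
3, 11
1, 1, 1, 11
5, 9
1, 1, 3, 9
1, 1, 1, 1, 1, 9
7, 7
1, 1, 5, 7
1, 3, 3, 7
1, 1, 1, 1, 3, 7
1, 1, 1, 1, 1, 1, 1, 7
1, 3, 5, 5
1, 1, 1, 1, 5, 5
3, 3, 3, 5
1, 1, 1, 3, 3, 5
1, 1, 1, 1, 1, 1, 3, 5
1, 1, 1, 1, 1, 1, 1, 1, 1, 5
1, 1, 3, 3, 3, 3
1, 1, 1, 1, 1, 3, 3, 3
1, 1, 1, 1, 1, 1, 1, 1, 3, 3
1, 1, 1, 1, 1, 1, 1, 1, 1, 1, 1, 3
1, 1, 1, 1, 1, 1, 1, 1, 1, 1, 1, 1, 1, 1
Counting gives 22.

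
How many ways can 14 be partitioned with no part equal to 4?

Enumerating by decreasing first part gives 93 partitions in all.

93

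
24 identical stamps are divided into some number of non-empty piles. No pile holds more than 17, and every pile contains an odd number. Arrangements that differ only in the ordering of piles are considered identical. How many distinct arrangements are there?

116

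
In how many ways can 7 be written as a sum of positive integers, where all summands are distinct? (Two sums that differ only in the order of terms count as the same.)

They are:
7
6 + 1
5 + 2
4 + 3
4 + 2 + 1
That's 5 in total.

5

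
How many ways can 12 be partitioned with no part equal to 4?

55

A partial list (first 12 by largest part):
12
1+11
2+10
1+1+10
3+9
1+2+9
1+1+1+9
1+3+8
2+2+8
1+1+2+8
1+1+1+1+8
5+7
…and 43 more, for 55 total.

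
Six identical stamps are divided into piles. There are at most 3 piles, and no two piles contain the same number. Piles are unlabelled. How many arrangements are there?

They are:
6
5+1
4+2
3+2+1
Counting gives 4.

4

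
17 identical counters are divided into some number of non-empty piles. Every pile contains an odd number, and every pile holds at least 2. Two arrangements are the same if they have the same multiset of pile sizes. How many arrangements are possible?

6

They are:
17
3,3,11
3,5,9
3,7,7
5,5,7
3,3,3,3,5
Counting gives 6.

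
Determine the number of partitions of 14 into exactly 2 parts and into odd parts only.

4

Listing the qualifying partitions of 14:
13+1
11+3
9+5
7+7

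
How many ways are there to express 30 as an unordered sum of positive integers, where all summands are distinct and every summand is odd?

18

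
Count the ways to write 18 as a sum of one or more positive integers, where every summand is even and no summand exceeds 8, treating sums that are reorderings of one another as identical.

18

They are:
2+8+8
4+6+8
2+2+6+8
2+4+4+8
2+2+2+4+8
2+2+2+2+2+8
6+6+6
2+4+6+6
2+2+2+6+6
4+4+4+6
2+2+4+4+6
2+2+2+2+4+6
2+2+2+2+2+2+6
2+4+4+4+4
2+2+2+4+4+4
2+2+2+2+2+4+4
2+2+2+2+2+2+2+4
2+2+2+2+2+2+2+2+2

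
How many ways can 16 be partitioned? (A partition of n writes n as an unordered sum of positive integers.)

231

Direct enumeration gives 231 partitions.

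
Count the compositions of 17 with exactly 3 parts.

120

Place 2 bars in the 16 internal gaps of a row of 17 dots: C(16,2) = 120.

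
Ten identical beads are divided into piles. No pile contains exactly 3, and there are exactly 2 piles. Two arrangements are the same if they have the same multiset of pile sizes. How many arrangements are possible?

4

Listing the qualifying partitions of 10:
9 + 1
8 + 2
6 + 4
5 + 5
That's 4 in total.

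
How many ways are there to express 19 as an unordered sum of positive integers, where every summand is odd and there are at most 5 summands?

Listing the qualifying partitions of 19:
19
1, 1, 17
1, 3, 15
1, 1, 1, 1, 15
1, 5, 13
3, 3, 13
1, 1, 1, 3, 13
1, 7, 11
3, 5, 11
1, 1, 1, 5, 11
1, 1, 3, 3, 11
1, 9, 9
3, 7, 9
1, 1, 1, 7, 9
5, 5, 9
1, 1, 3, 5, 9
1, 3, 3, 3, 9
5, 7, 7
1, 1, 3, 7, 7
1, 1, 5, 5, 7
1, 3, 3, 5, 7
3, 3, 3, 3, 7
1, 3, 5, 5, 5
3, 3, 3, 5, 5

24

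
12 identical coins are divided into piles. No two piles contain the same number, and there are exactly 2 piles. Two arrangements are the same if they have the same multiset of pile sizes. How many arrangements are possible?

Listing the qualifying partitions of 12:
1,11
2,10
3,9
4,8
5,7
That's 5 in total.

5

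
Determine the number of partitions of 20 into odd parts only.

There are too many to list fully; the first 12 (by largest part) are:
1+19
3+17
1+1+1+17
5+15
1+1+3+15
1+1+1+1+1+15
7+13
1+1+5+13
1+3+3+13
1+1+1+1+3+13
1+1+1+1+1+1+1+13
9+11
…and 52 more, for 64 total.

64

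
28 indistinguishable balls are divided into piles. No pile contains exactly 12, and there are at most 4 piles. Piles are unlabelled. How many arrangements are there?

219

Direct enumeration gives 219 partitions.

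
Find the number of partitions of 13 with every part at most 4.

39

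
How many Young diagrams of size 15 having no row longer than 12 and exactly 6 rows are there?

26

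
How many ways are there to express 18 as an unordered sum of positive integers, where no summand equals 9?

A full systematic count gives 355.

355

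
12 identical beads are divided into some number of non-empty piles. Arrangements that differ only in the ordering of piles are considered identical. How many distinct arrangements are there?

A full systematic count gives 77.

77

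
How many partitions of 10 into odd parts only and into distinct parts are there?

They are:
9+1
7+3

2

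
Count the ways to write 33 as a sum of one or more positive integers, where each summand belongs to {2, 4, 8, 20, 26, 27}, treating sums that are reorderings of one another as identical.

2

Enumerating:
27+4+2
27+2+2+2
That's 2 in total.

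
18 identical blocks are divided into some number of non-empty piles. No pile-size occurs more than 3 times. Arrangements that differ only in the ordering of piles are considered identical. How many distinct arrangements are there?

208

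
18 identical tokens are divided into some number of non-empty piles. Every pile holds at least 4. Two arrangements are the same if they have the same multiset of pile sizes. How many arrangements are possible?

16

The partitions of 18 that satisfy the conditions:
18
14 + 4
13 + 5
12 + 6
11 + 7
10 + 8
10 + 4 + 4
9 + 9
9 + 5 + 4
8 + 6 + 4
8 + 5 + 5
7 + 7 + 4
7 + 6 + 5
6 + 6 + 6
6 + 4 + 4 + 4
5 + 5 + 4 + 4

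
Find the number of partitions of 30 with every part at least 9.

Listing the qualifying partitions of 30:
30
21 + 9
20 + 10
19 + 11
18 + 12
17 + 13
16 + 14
15 + 15
12 + 9 + 9
11 + 10 + 9
10 + 10 + 10
That's 11 in total.

11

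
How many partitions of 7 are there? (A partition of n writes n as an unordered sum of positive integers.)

15

Enumerating:
7
6 + 1
5 + 2
5 + 1 + 1
4 + 3
4 + 2 + 1
4 + 1 + 1 + 1
3 + 3 + 1
3 + 2 + 2
3 + 2 + 1 + 1
3 + 1 + 1 + 1 + 1
2 + 2 + 2 + 1
2 + 2 + 1 + 1 + 1
2 + 1 + 1 + 1 + 1 + 1
1 + 1 + 1 + 1 + 1 + 1 + 1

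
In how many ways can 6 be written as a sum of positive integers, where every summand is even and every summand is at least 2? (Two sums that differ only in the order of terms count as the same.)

3

Enumerating:
6
4, 2
2, 2, 2
Counting gives 3.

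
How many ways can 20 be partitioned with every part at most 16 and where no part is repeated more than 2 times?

196

A full systematic count gives 196.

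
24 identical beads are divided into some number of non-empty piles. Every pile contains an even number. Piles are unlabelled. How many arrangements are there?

77

Direct enumeration gives 77 partitions.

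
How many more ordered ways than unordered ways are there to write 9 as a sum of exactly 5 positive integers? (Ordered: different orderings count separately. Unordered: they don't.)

65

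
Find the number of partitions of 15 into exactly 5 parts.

There are too many to list fully; the first 12 (by largest part) are:
11,1,1,1,1
10,2,1,1,1
9,3,1,1,1
9,2,2,1,1
8,4,1,1,1
8,3,2,1,1
8,2,2,2,1
7,5,1,1,1
7,4,2,1,1
7,3,3,1,1
7,3,2,2,1
7,2,2,2,2
…and 18 more, for 30 total.

30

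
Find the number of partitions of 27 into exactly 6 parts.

331

A full systematic count gives 331.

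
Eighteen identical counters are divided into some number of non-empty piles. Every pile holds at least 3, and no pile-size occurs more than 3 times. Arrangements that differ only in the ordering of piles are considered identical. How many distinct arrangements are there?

31

There are too many to list fully; the first 12 (by largest part) are:
18
15,3
14,4
13,5
12,6
12,3,3
11,7
11,4,3
10,8
10,5,3
10,4,4
9,9
…and 19 more, for 31 total.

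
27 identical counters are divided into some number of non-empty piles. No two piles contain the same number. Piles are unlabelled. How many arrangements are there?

192

Counting exhaustively, 192 partitions satisfy the conditions.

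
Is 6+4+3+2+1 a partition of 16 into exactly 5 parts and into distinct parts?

Yes

The parts sum to 16, and the condition 'there are exactly 5 summands' holds; the condition 'all summands are distinct' holds.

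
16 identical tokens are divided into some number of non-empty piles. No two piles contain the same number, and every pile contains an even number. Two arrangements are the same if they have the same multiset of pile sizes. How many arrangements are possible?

6

The partitions of 16 that satisfy the conditions:
16
14+2
12+4
10+6
10+4+2
8+6+2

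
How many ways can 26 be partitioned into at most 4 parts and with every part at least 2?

Systematic enumeration (by largest part, then next-largest, …) yields 141.

141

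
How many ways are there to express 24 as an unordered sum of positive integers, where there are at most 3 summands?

There are too many to list fully; the first 12 (by largest part) are:
24
23, 1
22, 2
22, 1, 1
21, 3
21, 2, 1
20, 4
20, 3, 1
20, 2, 2
19, 5
19, 4, 1
19, 3, 2
…and 49 more, for 61 total.

61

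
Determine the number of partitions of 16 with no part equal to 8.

209

Systematic enumeration (by largest part, then next-largest, …) yields 209.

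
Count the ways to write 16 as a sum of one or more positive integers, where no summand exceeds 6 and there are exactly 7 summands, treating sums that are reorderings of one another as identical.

21

The partitions of 16 that satisfy the conditions:
1, 1, 1, 1, 1, 5, 6
1, 1, 1, 1, 2, 4, 6
1, 1, 1, 1, 3, 3, 6
1, 1, 1, 2, 2, 3, 6
1, 1, 2, 2, 2, 2, 6
1, 1, 1, 1, 2, 5, 5
1, 1, 1, 1, 3, 4, 5
1, 1, 1, 2, 2, 4, 5
1, 1, 1, 2, 3, 3, 5
1, 1, 2, 2, 2, 3, 5
1, 2, 2, 2, 2, 2, 5
1, 1, 1, 1, 4, 4, 4
1, 1, 1, 2, 3, 4, 4
1, 1, 2, 2, 2, 4, 4
1, 1, 1, 3, 3, 3, 4
1, 1, 2, 2, 3, 3, 4
1, 2, 2, 2, 2, 3, 4
2, 2, 2, 2, 2, 2, 4
1, 1, 2, 3, 3, 3, 3
1, 2, 2, 2, 3, 3, 3
2, 2, 2, 2, 2, 3, 3
That's 21 in total.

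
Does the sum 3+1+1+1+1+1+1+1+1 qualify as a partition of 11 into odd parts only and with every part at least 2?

The parts sum to 11, and the condition 'every summand is at least 2' is violated.

No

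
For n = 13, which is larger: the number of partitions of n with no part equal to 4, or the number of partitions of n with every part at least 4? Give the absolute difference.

Partitions of 13 with no part equal to 4: 71.
Partitions of 13 with every part at least 4: 5.
|71 − 5| = 66.

66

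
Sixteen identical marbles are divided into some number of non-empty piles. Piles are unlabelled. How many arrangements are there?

Systematic enumeration (by largest part, then next-largest, …) yields 231.

231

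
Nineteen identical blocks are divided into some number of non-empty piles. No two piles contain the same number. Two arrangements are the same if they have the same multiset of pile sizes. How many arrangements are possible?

54

A partial list (first 12 by largest part):
19
18+1
17+2
16+3
16+2+1
15+4
15+3+1
14+5
14+4+1
14+3+2
13+6
13+5+1
…and 42 more, for 54 total.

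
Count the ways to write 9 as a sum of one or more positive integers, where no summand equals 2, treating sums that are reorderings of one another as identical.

Listing the qualifying partitions of 9:
9
8+1
7+1+1
6+3
6+1+1+1
5+4
5+3+1
5+1+1+1+1
4+4+1
4+3+1+1
4+1+1+1+1+1
3+3+3
3+3+1+1+1
3+1+1+1+1+1+1
1+1+1+1+1+1+1+1+1
That's 15 in total.

15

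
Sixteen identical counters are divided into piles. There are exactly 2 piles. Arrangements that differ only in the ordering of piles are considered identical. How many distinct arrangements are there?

Enumerating:
15, 1
14, 2
13, 3
12, 4
11, 5
10, 6
9, 7
8, 8
Counting gives 8.

8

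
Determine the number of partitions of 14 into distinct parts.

22

Listing the qualifying partitions of 14:
14
13 + 1
12 + 2
11 + 3
11 + 2 + 1
10 + 4
10 + 3 + 1
9 + 5
9 + 4 + 1
9 + 3 + 2
8 + 6
8 + 5 + 1
8 + 4 + 2
8 + 3 + 2 + 1
7 + 6 + 1
7 + 5 + 2
7 + 4 + 3
7 + 4 + 2 + 1
6 + 5 + 3
6 + 5 + 2 + 1
6 + 4 + 3 + 1
5 + 4 + 3 + 2
That's 22 in total.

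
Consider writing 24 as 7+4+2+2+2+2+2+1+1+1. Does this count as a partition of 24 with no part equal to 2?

No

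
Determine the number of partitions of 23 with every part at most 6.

Counting exhaustively, 454 partitions satisfy the conditions.

454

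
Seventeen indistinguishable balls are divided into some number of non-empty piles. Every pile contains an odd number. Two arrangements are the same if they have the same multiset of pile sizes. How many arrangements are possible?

A partial list (first 12 by largest part):
17
15+1+1
13+3+1
13+1+1+1+1
11+5+1
11+3+3
11+3+1+1+1
11+1+1+1+1+1+1
9+7+1
9+5+3
9+5+1+1+1
9+3+3+1+1
…and 26 more, for 38 total.

38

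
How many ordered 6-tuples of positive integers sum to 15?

2002

By stars and bars with positive parts, the count is C(14,5) = 2002.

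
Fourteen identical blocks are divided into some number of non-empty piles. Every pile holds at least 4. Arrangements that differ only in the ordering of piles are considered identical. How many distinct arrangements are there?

They are:
14
4,10
5,9
6,8
7,7
4,4,6
4,5,5
Counting gives 7.

7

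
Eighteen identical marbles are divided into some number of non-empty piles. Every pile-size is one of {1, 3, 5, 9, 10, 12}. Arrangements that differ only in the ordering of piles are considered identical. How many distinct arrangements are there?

A partial list (first 12 by largest part):
12,5,1
12,3,3
12,3,1,1,1
12,1,1,1,1,1,1
10,5,3
10,5,1,1,1
10,3,3,1,1
10,3,1,1,1,1,1
10,1,1,1,1,1,1,1,1
9,9
9,5,3,1
9,5,1,1,1,1
…and 21 more, for 33 total.

33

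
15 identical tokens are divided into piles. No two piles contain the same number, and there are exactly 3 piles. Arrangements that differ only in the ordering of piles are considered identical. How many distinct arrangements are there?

12

The partitions of 15 that satisfy the conditions:
12+2+1
11+3+1
10+4+1
10+3+2
9+5+1
9+4+2
8+6+1
8+5+2
8+4+3
7+6+2
7+5+3
6+5+4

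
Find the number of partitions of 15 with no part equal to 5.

134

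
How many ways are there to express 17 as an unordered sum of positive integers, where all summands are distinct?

38

There are too many to list fully; the first 12 (by largest part) are:
17
16,1
15,2
14,3
14,2,1
13,4
13,3,1
12,5
12,4,1
12,3,2
11,6
11,5,1
…and 26 more, for 38 total.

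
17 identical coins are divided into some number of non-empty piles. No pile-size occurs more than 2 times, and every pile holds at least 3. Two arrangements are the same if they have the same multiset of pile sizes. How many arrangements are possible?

They are:
17
14 + 3
13 + 4
12 + 5
11 + 6
11 + 3 + 3
10 + 7
10 + 4 + 3
9 + 8
9 + 5 + 3
9 + 4 + 4
8 + 6 + 3
8 + 5 + 4
7 + 7 + 3
7 + 6 + 4
7 + 5 + 5
7 + 4 + 3 + 3
6 + 6 + 5
6 + 5 + 3 + 3
6 + 4 + 4 + 3
5 + 5 + 4 + 3
Counting gives 21.

21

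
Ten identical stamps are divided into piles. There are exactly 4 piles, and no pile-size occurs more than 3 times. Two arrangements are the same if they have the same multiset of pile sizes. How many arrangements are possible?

The partitions of 10 that satisfy the conditions:
1+1+1+7
1+1+2+6
1+1+3+5
1+2+2+5
1+1+4+4
1+2+3+4
2+2+2+4
1+3+3+3
2+2+3+3
Counting gives 9.

9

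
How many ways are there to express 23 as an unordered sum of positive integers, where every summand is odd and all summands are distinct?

9

The partitions of 23 that satisfy the conditions:
23
1+3+19
1+5+17
1+7+15
3+5+15
1+9+13
3+7+13
3+9+11
5+7+11
That's 9 in total.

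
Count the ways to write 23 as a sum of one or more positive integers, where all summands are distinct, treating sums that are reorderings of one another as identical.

104

Enumerating by decreasing first part gives 104 partitions in all.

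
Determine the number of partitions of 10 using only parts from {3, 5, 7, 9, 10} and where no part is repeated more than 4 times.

3

Enumerating:
10
7, 3
5, 5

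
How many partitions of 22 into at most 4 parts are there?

Counting exhaustively, 136 partitions satisfy the conditions.

136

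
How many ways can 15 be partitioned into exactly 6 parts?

26

There are too many to list fully; the first 12 (by largest part) are:
10 + 1 + 1 + 1 + 1 + 1
9 + 2 + 1 + 1 + 1 + 1
8 + 3 + 1 + 1 + 1 + 1
8 + 2 + 2 + 1 + 1 + 1
7 + 4 + 1 + 1 + 1 + 1
7 + 3 + 2 + 1 + 1 + 1
7 + 2 + 2 + 2 + 1 + 1
6 + 5 + 1 + 1 + 1 + 1
6 + 4 + 2 + 1 + 1 + 1
6 + 3 + 3 + 1 + 1 + 1
6 + 3 + 2 + 2 + 1 + 1
6 + 2 + 2 + 2 + 2 + 1
…and 14 more, for 26 total.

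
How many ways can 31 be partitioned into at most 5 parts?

748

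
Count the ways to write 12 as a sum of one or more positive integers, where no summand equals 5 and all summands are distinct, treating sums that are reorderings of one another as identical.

11

They are:
12
11,1
10,2
9,3
9,2,1
8,4
8,3,1
7,4,1
7,3,2
6,4,2
6,3,2,1
That's 11 in total.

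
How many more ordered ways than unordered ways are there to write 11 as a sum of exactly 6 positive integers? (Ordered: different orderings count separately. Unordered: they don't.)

245

Ordered (compositions into 6 parts): C(10,5) = 252.
Unordered (partitions into 6 parts): 7.
Difference: 252 − 7 = 245.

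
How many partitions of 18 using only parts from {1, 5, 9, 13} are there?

9

Listing the qualifying partitions of 18:
13 + 5
13 + 1 + 1 + 1 + 1 + 1
9 + 9
9 + 5 + 1 + 1 + 1 + 1
9 + 1 + 1 + 1 + 1 + 1 + 1 + 1 + 1 + 1
5 + 5 + 5 + 1 + 1 + 1
5 + 5 + 1 + 1 + 1 + 1 + 1 + 1 + 1 + 1
5 + 1 + 1 + 1 + 1 + 1 + 1 + 1 + 1 + 1 + 1 + 1 + 1 + 1
1 + 1 + 1 + 1 + 1 + 1 + 1 + 1 + 1 + 1 + 1 + 1 + 1 + 1 + 1 + 1 + 1 + 1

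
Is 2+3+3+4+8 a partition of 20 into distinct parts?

The parts sum to 20, and the condition 'all summands are distinct' is violated.

No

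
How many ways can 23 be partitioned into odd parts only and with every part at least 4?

The partitions of 23 that satisfy the conditions:
23
13+5+5
11+7+5
9+9+5
9+7+7
Counting gives 5.

5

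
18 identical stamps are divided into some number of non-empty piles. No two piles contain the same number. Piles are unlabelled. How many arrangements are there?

46

There are too many to list fully; the first 12 (by largest part) are:
18
17, 1
16, 2
15, 3
15, 2, 1
14, 4
14, 3, 1
13, 5
13, 4, 1
13, 3, 2
12, 6
12, 5, 1
…and 34 more, for 46 total.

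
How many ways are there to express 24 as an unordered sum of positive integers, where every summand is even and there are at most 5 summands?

47

A partial list (first 12 by largest part):
24
22+2
20+4
20+2+2
18+6
18+4+2
18+2+2+2
16+8
16+6+2
16+4+4
16+4+2+2
16+2+2+2+2
…and 35 more, for 47 total.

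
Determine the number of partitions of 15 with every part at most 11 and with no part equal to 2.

70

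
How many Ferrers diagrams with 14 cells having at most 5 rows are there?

A partial list (first 12 by largest part):
14
13 + 1
12 + 2
12 + 1 + 1
11 + 3
11 + 2 + 1
11 + 1 + 1 + 1
10 + 4
10 + 3 + 1
10 + 2 + 2
10 + 2 + 1 + 1
10 + 1 + 1 + 1 + 1
…and 58 more, for 70 total.

70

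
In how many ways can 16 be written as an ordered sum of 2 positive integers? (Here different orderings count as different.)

15

A composition of 16 into 2 positive parts is chosen by placing 1 dividers among the 15 gaps between 16 units: C(15,1) = 15.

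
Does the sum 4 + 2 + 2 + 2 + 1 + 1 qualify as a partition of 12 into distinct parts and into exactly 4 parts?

The parts sum to 12, and the condition 'all summands are distinct' is violated.

No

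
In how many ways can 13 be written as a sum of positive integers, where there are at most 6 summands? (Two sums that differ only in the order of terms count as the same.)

71

There are 71 such partitions.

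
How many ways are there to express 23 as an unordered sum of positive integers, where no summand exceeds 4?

150

There are 150 such partitions.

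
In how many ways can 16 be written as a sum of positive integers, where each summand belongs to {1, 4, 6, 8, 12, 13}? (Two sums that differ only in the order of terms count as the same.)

18

The partitions of 16 that satisfy the conditions:
1,1,1,13
4,12
1,1,1,1,12
8,8
1,1,6,8
4,4,8
1,1,1,1,4,8
1,1,1,1,1,1,1,1,8
4,6,6
1,1,1,1,6,6
1,1,4,4,6
1,1,1,1,1,1,4,6
1,1,1,1,1,1,1,1,1,1,6
4,4,4,4
1,1,1,1,4,4,4
1,1,1,1,1,1,1,1,4,4
1,1,1,1,1,1,1,1,1,1,1,1,4
1,1,1,1,1,1,1,1,1,1,1,1,1,1,1,1
That's 18 in total.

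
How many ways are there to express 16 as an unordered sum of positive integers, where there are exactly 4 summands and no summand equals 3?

20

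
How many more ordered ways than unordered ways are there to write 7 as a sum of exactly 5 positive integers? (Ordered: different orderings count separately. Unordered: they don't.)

Compositions: C(6,4) = 15.
Unordered (partitions into 5 parts): 2.
Difference: 15 − 2 = 13.

13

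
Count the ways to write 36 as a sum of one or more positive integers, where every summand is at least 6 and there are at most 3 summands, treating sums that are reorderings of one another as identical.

51

There are too many to list fully; the first 12 (by largest part) are:
36
30 + 6
29 + 7
28 + 8
27 + 9
26 + 10
25 + 11
24 + 12
24 + 6 + 6
23 + 13
23 + 7 + 6
22 + 14
…and 39 more, for 51 total.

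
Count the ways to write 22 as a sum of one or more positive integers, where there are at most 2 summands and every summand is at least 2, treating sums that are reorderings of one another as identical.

11

The partitions of 22 that satisfy the conditions:
22
20,2
19,3
18,4
17,5
16,6
15,7
14,8
13,9
12,10
11,11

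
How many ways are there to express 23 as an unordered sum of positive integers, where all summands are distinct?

104

Direct enumeration gives 104 partitions.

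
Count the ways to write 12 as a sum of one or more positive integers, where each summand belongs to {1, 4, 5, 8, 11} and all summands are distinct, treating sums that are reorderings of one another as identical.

Enumerating:
11+1
8+4
That's 2 in total.

2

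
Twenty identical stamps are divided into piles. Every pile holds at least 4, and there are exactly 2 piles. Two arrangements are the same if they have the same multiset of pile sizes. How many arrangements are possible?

The partitions of 20 that satisfy the conditions:
16+4
15+5
14+6
13+7
12+8
11+9
10+10
Counting gives 7.

7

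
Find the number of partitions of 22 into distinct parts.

89

There are 89 such partitions.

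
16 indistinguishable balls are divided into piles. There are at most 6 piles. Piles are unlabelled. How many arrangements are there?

Enumerating by decreasing first part gives 136 partitions in all.

136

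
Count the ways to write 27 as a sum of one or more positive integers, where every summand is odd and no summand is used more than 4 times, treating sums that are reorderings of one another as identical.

92

A full systematic count gives 92.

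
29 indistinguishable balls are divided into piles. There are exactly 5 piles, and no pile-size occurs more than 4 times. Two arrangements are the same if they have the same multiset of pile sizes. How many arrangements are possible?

Systematic enumeration (by largest part, then next-largest, …) yields 333.

333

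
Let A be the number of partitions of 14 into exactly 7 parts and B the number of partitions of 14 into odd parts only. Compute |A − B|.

Partitions of 14 into exactly 7 parts: 15.
Partitions of 14 into odd parts only: 22.
|15 − 22| = 7.

7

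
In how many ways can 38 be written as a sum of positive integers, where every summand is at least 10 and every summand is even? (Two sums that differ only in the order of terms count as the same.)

10

Enumerating:
38
28, 10
26, 12
24, 14
22, 16
20, 18
18, 10, 10
16, 12, 10
14, 14, 10
14, 12, 12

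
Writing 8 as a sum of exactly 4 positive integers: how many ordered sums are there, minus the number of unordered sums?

30

Ordered (compositions into 4 parts): C(7,3) = 35.
Partitions of 8 into exactly 4 parts: 5.
Difference: 35 − 5 = 30.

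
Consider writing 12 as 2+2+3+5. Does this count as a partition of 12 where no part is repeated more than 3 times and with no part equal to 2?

The parts sum to 12, and the condition 'no summand equals 2' is violated.

No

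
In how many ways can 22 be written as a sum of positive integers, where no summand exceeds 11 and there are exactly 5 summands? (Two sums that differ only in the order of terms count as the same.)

Counting exhaustively, 92 partitions satisfy the conditions.

92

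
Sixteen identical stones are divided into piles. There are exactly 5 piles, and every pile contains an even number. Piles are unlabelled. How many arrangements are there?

The partitions of 16 that satisfy the conditions:
2+2+2+2+8
2+2+2+4+6
2+2+4+4+4

3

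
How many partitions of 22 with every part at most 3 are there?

A partial list (first 12 by largest part):
3 + 3 + 3 + 3 + 3 + 3 + 3 + 1
3 + 3 + 3 + 3 + 3 + 3 + 2 + 2
3 + 3 + 3 + 3 + 3 + 3 + 2 + 1 + 1
3 + 3 + 3 + 3 + 3 + 3 + 1 + 1 + 1 + 1
3 + 3 + 3 + 3 + 3 + 2 + 2 + 2 + 1
3 + 3 + 3 + 3 + 3 + 2 + 2 + 1 + 1 + 1
3 + 3 + 3 + 3 + 3 + 2 + 1 + 1 + 1 + 1 + 1
3 + 3 + 3 + 3 + 3 + 1 + 1 + 1 + 1 + 1 + 1 + 1
3 + 3 + 3 + 3 + 2 + 2 + 2 + 2 + 2
3 + 3 + 3 + 3 + 2 + 2 + 2 + 2 + 1 + 1
3 + 3 + 3 + 3 + 2 + 2 + 2 + 1 + 1 + 1 + 1
3 + 3 + 3 + 3 + 2 + 2 + 1 + 1 + 1 + 1 + 1 + 1
…and 40 more, for 52 total.

52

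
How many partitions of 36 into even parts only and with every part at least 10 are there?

9

The partitions of 36 that satisfy the conditions:
36
26 + 10
24 + 12
22 + 14
20 + 16
18 + 18
16 + 10 + 10
14 + 12 + 10
12 + 12 + 12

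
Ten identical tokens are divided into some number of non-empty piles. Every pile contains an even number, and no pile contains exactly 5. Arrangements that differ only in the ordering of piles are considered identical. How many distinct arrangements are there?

7

Listing the qualifying partitions of 10:
10
8+2
6+4
6+2+2
4+4+2
4+2+2+2
2+2+2+2+2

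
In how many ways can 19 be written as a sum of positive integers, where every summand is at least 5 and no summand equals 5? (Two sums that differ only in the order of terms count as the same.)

6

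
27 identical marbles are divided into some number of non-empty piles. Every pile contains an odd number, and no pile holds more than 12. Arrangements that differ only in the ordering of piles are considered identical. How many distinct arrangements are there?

131

Systematic enumeration (by largest part, then next-largest, …) yields 131.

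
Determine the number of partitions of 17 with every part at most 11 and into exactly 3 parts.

Enumerating:
11 + 5 + 1
11 + 4 + 2
11 + 3 + 3
10 + 6 + 1
10 + 5 + 2
10 + 4 + 3
9 + 7 + 1
9 + 6 + 2
9 + 5 + 3
9 + 4 + 4
8 + 8 + 1
8 + 7 + 2
8 + 6 + 3
8 + 5 + 4
7 + 7 + 3
7 + 6 + 4
7 + 5 + 5
6 + 6 + 5
Counting gives 18.

18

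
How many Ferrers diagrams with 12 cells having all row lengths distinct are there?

15

They are:
12
11, 1
10, 2
9, 3
9, 2, 1
8, 4
8, 3, 1
7, 5
7, 4, 1
7, 3, 2
6, 5, 1
6, 4, 2
6, 3, 2, 1
5, 4, 3
5, 4, 2, 1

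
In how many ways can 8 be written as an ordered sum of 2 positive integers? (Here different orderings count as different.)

7

Equivalently, choose which 1 of the 7 gaps become plus signs: C(7,1) = 7.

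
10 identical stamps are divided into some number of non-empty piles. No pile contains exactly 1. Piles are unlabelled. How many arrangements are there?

They are:
10
2, 8
3, 7
4, 6
2, 2, 6
5, 5
2, 3, 5
2, 4, 4
3, 3, 4
2, 2, 2, 4
2, 2, 3, 3
2, 2, 2, 2, 2
That's 12 in total.

12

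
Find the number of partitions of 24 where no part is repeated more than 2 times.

431

Counting exhaustively, 431 partitions satisfy the conditions.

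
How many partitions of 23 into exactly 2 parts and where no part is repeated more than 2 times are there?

11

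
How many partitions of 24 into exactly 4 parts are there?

Systematic enumeration (by largest part, then next-largest, …) yields 108.

108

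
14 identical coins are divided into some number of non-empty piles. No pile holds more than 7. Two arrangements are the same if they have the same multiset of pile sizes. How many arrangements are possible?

105

A full systematic count gives 105.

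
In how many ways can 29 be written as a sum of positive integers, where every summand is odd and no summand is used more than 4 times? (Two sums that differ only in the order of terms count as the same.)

118

Direct enumeration gives 118 partitions.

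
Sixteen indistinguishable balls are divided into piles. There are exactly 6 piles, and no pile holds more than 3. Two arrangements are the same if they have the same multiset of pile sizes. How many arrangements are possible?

2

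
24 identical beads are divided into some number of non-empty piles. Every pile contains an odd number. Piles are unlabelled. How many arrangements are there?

Counting exhaustively, 122 partitions satisfy the conditions.

122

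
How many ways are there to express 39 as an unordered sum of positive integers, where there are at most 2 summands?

Enumerating:
39
38 + 1
37 + 2
36 + 3
35 + 4
34 + 5
33 + 6
32 + 7
31 + 8
30 + 9
29 + 10
28 + 11
27 + 12
26 + 13
25 + 14
24 + 15
23 + 16
22 + 17
21 + 18
20 + 19
Counting gives 20.

20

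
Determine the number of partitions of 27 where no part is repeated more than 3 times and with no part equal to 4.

714

A full systematic count gives 714.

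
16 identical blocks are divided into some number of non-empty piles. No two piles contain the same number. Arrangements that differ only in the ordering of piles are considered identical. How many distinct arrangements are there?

There are too many to list fully; the first 12 (by largest part) are:
16
1 + 15
2 + 14
3 + 13
1 + 2 + 13
4 + 12
1 + 3 + 12
5 + 11
1 + 4 + 11
2 + 3 + 11
6 + 10
1 + 5 + 10
…and 20 more, for 32 total.

32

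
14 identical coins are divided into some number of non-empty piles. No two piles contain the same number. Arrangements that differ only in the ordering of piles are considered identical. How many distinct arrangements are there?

The partitions of 14 that satisfy the conditions:
14
13+1
12+2
11+3
11+2+1
10+4
10+3+1
9+5
9+4+1
9+3+2
8+6
8+5+1
8+4+2
8+3+2+1
7+6+1
7+5+2
7+4+3
7+4+2+1
6+5+3
6+5+2+1
6+4+3+1
5+4+3+2
That's 22 in total.

22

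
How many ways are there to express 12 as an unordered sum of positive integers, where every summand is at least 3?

9

They are:
12
3 + 9
4 + 8
5 + 7
6 + 6
3 + 3 + 6
3 + 4 + 5
4 + 4 + 4
3 + 3 + 3 + 3
Counting gives 9.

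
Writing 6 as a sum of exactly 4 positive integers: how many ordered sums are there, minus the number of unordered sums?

Compositions: C(5,3) = 10.
Unordered (partitions into 4 parts): 2.
Difference: 10 − 2 = 8.

8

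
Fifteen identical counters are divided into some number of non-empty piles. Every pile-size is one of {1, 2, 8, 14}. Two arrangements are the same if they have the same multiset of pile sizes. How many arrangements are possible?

Listing the qualifying partitions of 15:
14, 1
8, 2, 2, 2, 1
8, 2, 2, 1, 1, 1
8, 2, 1, 1, 1, 1, 1
8, 1, 1, 1, 1, 1, 1, 1
2, 2, 2, 2, 2, 2, 2, 1
2, 2, 2, 2, 2, 2, 1, 1, 1
2, 2, 2, 2, 2, 1, 1, 1, 1, 1
2, 2, 2, 2, 1, 1, 1, 1, 1, 1, 1
2, 2, 2, 1, 1, 1, 1, 1, 1, 1, 1, 1
2, 2, 1, 1, 1, 1, 1, 1, 1, 1, 1, 1, 1
2, 1, 1, 1, 1, 1, 1, 1, 1, 1, 1, 1, 1, 1
1, 1, 1, 1, 1, 1, 1, 1, 1, 1, 1, 1, 1, 1, 1
That's 13 in total.

13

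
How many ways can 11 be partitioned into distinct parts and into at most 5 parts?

Enumerating:
11
10 + 1
9 + 2
8 + 3
8 + 2 + 1
7 + 4
7 + 3 + 1
6 + 5
6 + 4 + 1
6 + 3 + 2
5 + 4 + 2
5 + 3 + 2 + 1

12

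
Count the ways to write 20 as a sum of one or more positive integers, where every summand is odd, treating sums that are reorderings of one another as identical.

64

There are too many to list fully; the first 12 (by largest part) are:
19, 1
17, 3
17, 1, 1, 1
15, 5
15, 3, 1, 1
15, 1, 1, 1, 1, 1
13, 7
13, 5, 1, 1
13, 3, 3, 1
13, 3, 1, 1, 1, 1
13, 1, 1, 1, 1, 1, 1, 1
11, 9
…and 52 more, for 64 total.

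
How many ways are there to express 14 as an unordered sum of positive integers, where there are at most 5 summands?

There are too many to list fully; the first 12 (by largest part) are:
14
13,1
12,2
12,1,1
11,3
11,2,1
11,1,1,1
10,4
10,3,1
10,2,2
10,2,1,1
10,1,1,1,1
…and 58 more, for 70 total.

70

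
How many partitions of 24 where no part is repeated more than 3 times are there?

722

Enumerating by decreasing first part gives 722 partitions in all.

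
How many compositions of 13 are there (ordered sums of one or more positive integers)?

4096

There are 12 gaps and each independently is a cut or not, giving 2^12 = 4096.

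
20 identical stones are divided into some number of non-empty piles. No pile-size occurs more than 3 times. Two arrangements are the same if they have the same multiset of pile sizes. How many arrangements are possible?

320

There are 320 such partitions.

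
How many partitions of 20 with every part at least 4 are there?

Enumerating:
20
4, 16
5, 15
6, 14
7, 13
8, 12
4, 4, 12
9, 11
4, 5, 11
10, 10
4, 6, 10
5, 5, 10
4, 7, 9
5, 6, 9
4, 8, 8
5, 7, 8
6, 6, 8
4, 4, 4, 8
6, 7, 7
4, 4, 5, 7
4, 4, 6, 6
4, 5, 5, 6
5, 5, 5, 5
4, 4, 4, 4, 4

24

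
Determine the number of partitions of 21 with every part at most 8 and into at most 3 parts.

3

Enumerating:
8,8,5
8,7,6
7,7,7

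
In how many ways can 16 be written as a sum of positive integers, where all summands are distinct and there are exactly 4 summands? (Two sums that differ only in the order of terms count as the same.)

9

Enumerating:
10, 3, 2, 1
9, 4, 2, 1
8, 5, 2, 1
8, 4, 3, 1
7, 6, 2, 1
7, 5, 3, 1
7, 4, 3, 2
6, 5, 4, 1
6, 5, 3, 2
Counting gives 9.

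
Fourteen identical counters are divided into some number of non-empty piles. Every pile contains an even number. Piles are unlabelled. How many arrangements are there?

15

They are:
14
12 + 2
10 + 4
10 + 2 + 2
8 + 6
8 + 4 + 2
8 + 2 + 2 + 2
6 + 6 + 2
6 + 4 + 4
6 + 4 + 2 + 2
6 + 2 + 2 + 2 + 2
4 + 4 + 4 + 2
4 + 4 + 2 + 2 + 2
4 + 2 + 2 + 2 + 2 + 2
2 + 2 + 2 + 2 + 2 + 2 + 2
Counting gives 15.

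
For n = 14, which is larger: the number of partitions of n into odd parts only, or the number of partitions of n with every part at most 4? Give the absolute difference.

25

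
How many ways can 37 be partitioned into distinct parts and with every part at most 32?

Enumerating by decreasing first part gives 753 partitions in all.

753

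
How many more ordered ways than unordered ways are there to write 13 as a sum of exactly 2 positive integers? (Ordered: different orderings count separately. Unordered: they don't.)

Ordered (compositions into 2 parts): C(12,1) = 12.
Unordered (partitions into 2 parts): 6.
Difference: 12 − 6 = 6.

6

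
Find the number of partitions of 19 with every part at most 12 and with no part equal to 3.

236

A full systematic count gives 236.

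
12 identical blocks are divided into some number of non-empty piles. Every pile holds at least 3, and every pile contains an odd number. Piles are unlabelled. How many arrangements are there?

3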